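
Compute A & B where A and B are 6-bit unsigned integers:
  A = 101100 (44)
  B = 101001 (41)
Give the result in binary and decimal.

Apply & to each column (1 only where both bits are 1):
  101100
& 101001
--------
  101000

Answer: 101000 (40)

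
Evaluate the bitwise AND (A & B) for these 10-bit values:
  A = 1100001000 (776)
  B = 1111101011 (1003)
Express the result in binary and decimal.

Apply & to each column (1 only where both bits are 1):
  1100001000
& 1111101011
------------
  1100001000

Answer: 1100001000 (776)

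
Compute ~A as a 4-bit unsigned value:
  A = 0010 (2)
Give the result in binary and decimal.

Flip each bit (0->1, 1->0):
  0010
  1101

Answer: 1101 (13)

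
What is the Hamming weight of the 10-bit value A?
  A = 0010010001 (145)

0010010001
1-bits at positions (from bit 0 = LSB): 0, 4, 7
Count = 3

Answer: 3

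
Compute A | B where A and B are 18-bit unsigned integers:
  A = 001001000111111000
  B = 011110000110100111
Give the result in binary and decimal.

Apply | to each column (1 where either bit is 1):
  001001000111111000
| 011110000110100111
--------------------
  011111000111111111

Answer: 011111000111111111 (127487)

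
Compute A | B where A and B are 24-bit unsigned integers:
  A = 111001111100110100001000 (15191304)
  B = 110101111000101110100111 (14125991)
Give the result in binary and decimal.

Apply | to each column (1 where either bit is 1):
  111001111100110100001000
| 110101111000101110100111
--------------------------
  111101111100111110101111

Answer: 111101111100111110101111 (16240559)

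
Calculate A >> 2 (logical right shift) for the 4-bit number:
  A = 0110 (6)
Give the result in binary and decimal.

Logical shift right by 2: drop the bottom 2 bit(s), prepend 2 zero(s) on the left.
  0110  ->  keep [01], discard [10], prepend 00
= 0001

Answer: 0001 (1)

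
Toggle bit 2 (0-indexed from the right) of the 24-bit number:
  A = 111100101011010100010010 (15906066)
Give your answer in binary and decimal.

Mask = 1 << 2 = 000000000000000000000100
Bit 2 of A is 0; XOR with the mask flips it to 1.
  111100101011010100010010
^ 000000000000000000000100
--------------------------
  111100101011010100010110

Answer: 111100101011010100010110 (15906070)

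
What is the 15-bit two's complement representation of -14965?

1. Binary of +14965:  011101001110101
2. Invert bits:     100010110001010
3. Add 1:           100010110001011

Answer: 100010110001011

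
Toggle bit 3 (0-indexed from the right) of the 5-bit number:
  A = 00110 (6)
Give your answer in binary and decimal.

Mask = 1 << 3 = 01000
Bit 3 of A is 0; XOR with the mask flips it to 1.
  00110
^ 01000
-------
  01110

Answer: 01110 (14)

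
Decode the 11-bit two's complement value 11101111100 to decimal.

MSB is 1, so the value is negative. Find the magnitude:
1. Invert bits:  00010000011
2. Add 1:        00010000100  = 132
3. Apply sign:   -132

Answer: -132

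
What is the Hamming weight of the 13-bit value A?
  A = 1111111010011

1111111010011
1-bits at positions (from bit 0 = LSB): 0, 1, 4, 6, 7, 8, 9, 10, 11, 12
Count = 10

Answer: 10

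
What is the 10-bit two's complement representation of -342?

1. Binary of +342:  0101010110
2. Invert bits:     1010101001
3. Add 1:           1010101010

Answer: 1010101010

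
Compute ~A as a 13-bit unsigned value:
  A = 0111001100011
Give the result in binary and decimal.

Flip each bit (0->1, 1->0):
  0111001100011
  1000110011100

Answer: 1000110011100 (4508)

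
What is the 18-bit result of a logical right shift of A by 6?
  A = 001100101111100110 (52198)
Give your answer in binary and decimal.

Logical shift right by 6: drop the bottom 6 bit(s), prepend 6 zero(s) on the left.
  001100101111100110  ->  keep [001100101111], discard [100110], prepend 000000
= 000000001100101111

Answer: 000000001100101111 (815)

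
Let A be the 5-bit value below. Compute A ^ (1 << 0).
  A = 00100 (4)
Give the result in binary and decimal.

Mask = 1 << 0 = 00001
Bit 0 of A is 0; XOR with the mask flips it to 1.
  00100
^ 00001
-------
  00101

Answer: 00101 (5)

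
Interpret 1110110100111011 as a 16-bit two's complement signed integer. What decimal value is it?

MSB is 1, so the value is negative. Find the magnitude:
1. Invert bits:  0001001011000100
2. Add 1:        0001001011000101  = 4805
3. Apply sign:   -4805

Answer: -4805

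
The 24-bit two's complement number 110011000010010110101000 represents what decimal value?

MSB is 1, so the value is negative. Find the magnitude:
1. Invert bits:  001100111101101001010111
2. Add 1:        001100111101101001011000  = 3398232
3. Apply sign:   -3398232

Answer: -3398232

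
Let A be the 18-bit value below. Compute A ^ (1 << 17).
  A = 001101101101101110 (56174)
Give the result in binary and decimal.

Mask = 1 << 17 = 100000000000000000
Bit 17 of A is 0; XOR with the mask flips it to 1.
  001101101101101110
^ 100000000000000000
--------------------
  101101101101101110

Answer: 101101101101101110 (187246)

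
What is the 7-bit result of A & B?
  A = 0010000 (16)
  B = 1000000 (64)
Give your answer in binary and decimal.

Apply & to each column (1 only where both bits are 1):
  0010000
& 1000000
---------
  0000000

Answer: 0000000 (0)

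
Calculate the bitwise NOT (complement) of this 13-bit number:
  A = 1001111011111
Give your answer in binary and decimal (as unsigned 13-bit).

Flip each bit (0->1, 1->0):
  1001111011111
  0110000100000

Answer: 0110000100000 (3104)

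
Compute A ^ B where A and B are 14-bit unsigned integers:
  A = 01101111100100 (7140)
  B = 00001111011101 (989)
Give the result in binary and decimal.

Apply ^ to each column (1 where bits differ):
  01101111100100
^ 00001111011101
----------------
  01100000111001

Answer: 01100000111001 (6201)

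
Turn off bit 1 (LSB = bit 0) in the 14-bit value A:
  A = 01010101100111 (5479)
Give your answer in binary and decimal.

Mask = ~(1 << 1) = 11111111111101
Bit 1 of A is 1, so AND-ing with the mask clears it to 0.
  01010101100111
& 11111111111101
----------------
  01010101100101

Answer: 01010101100101 (5477)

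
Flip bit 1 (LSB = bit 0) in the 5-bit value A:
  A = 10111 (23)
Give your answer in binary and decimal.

Mask = 1 << 1 = 00010
Bit 1 of A is 1; XOR with the mask flips it to 0.
  10111
^ 00010
-------
  10101

Answer: 10101 (21)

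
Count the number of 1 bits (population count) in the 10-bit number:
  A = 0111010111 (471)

0111010111
1-bits at positions (from bit 0 = LSB): 0, 1, 2, 4, 6, 7, 8
Count = 7

Answer: 7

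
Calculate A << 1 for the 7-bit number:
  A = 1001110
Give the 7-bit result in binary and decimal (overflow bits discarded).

Shift left by 1: drop the top 1 bit(s), append 1 zero(s) on the right.
  1001110  ->  discard [1], keep [001110], append 0
= 0011100

Answer: 0011100 (28)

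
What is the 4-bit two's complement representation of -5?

1. Binary of +5:  0101
2. Invert bits:     1010
3. Add 1:           1011

Answer: 1011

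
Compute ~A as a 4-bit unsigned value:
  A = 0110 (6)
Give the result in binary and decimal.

Flip each bit (0->1, 1->0):
  0110
  1001

Answer: 1001 (9)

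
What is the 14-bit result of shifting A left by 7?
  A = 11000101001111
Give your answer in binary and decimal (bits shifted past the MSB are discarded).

Shift left by 7: drop the top 7 bit(s), append 7 zero(s) on the right.
  11000101001111  ->  discard [1100010], keep [1001111], append 0000000
= 10011110000000

Answer: 10011110000000 (10112)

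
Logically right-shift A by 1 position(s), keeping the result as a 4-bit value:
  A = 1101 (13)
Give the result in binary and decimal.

Logical shift right by 1: drop the bottom 1 bit(s), prepend 1 zero(s) on the left.
  1101  ->  keep [110], discard [1], prepend 0
= 0110

Answer: 0110 (6)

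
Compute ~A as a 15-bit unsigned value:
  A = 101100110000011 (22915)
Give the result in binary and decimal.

Flip each bit (0->1, 1->0):
  101100110000011
  010011001111100

Answer: 010011001111100 (9852)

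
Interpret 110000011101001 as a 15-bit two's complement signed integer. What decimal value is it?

MSB is 1, so the value is negative. Find the magnitude:
1. Invert bits:  001111100010110
2. Add 1:        001111100010111  = 7959
3. Apply sign:   -7959

Answer: -7959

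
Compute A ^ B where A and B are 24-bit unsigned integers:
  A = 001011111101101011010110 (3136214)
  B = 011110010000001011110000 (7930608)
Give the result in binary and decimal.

Apply ^ to each column (1 where bits differ):
  001011111101101011010110
^ 011110010000001011110000
--------------------------
  010101101101100000100110

Answer: 010101101101100000100110 (5691430)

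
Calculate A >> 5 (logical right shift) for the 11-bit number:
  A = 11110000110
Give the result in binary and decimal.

Logical shift right by 5: drop the bottom 5 bit(s), prepend 5 zero(s) on the left.
  11110000110  ->  keep [111100], discard [00110], prepend 00000
= 00000111100

Answer: 00000111100 (60)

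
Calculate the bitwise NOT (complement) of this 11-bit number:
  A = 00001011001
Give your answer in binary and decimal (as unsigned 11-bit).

Flip each bit (0->1, 1->0):
  00001011001
  11110100110

Answer: 11110100110 (1958)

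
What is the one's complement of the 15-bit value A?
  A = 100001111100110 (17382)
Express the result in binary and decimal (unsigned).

Flip each bit (0->1, 1->0):
  100001111100110
  011110000011001

Answer: 011110000011001 (15385)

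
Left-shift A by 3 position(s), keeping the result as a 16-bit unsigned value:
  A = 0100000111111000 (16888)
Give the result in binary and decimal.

Shift left by 3: drop the top 3 bit(s), append 3 zero(s) on the right.
  0100000111111000  ->  discard [010], keep [0000111111000], append 000
= 0000111111000000

Answer: 0000111111000000 (4032)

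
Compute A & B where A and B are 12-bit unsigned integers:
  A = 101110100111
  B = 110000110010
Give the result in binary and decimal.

Apply & to each column (1 only where both bits are 1):
  101110100111
& 110000110010
--------------
  100000100010

Answer: 100000100010 (2082)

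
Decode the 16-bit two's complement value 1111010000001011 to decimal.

MSB is 1, so the value is negative. Find the magnitude:
1. Invert bits:  0000101111110100
2. Add 1:        0000101111110101  = 3061
3. Apply sign:   -3061

Answer: -3061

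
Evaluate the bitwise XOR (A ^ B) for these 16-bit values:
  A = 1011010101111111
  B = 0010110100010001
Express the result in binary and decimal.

Apply ^ to each column (1 where bits differ):
  1011010101111111
^ 0010110100010001
------------------
  1001100001101110

Answer: 1001100001101110 (39022)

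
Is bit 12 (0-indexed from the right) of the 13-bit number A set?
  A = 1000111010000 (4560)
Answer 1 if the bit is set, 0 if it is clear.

Bit 12 is the 13th from the right.
  1000111010000
  ^
That bit is 1.

Answer: 1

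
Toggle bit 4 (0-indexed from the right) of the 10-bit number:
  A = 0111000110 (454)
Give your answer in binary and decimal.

Mask = 1 << 4 = 0000010000
Bit 4 of A is 0; XOR with the mask flips it to 1.
  0111000110
^ 0000010000
------------
  0111010110

Answer: 0111010110 (470)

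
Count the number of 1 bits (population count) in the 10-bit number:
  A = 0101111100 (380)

0101111100
1-bits at positions (from bit 0 = LSB): 2, 3, 4, 5, 6, 8
Count = 6

Answer: 6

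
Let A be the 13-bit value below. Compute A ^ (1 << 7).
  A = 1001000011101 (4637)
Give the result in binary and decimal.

Mask = 1 << 7 = 0000010000000
Bit 7 of A is 0; XOR with the mask flips it to 1.
  1001000011101
^ 0000010000000
---------------
  1001010011101

Answer: 1001010011101 (4765)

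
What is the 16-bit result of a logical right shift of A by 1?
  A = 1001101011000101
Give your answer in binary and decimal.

Logical shift right by 1: drop the bottom 1 bit(s), prepend 1 zero(s) on the left.
  1001101011000101  ->  keep [100110101100010], discard [1], prepend 0
= 0100110101100010

Answer: 0100110101100010 (19810)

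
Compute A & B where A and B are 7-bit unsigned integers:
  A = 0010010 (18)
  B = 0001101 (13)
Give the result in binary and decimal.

Apply & to each column (1 only where both bits are 1):
  0010010
& 0001101
---------
  0000000

Answer: 0000000 (0)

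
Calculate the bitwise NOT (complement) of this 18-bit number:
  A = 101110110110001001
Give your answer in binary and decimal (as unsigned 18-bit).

Flip each bit (0->1, 1->0):
  101110110110001001
  010001001001110110

Answer: 010001001001110110 (70262)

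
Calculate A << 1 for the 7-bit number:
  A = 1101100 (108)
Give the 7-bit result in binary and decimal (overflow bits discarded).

Shift left by 1: drop the top 1 bit(s), append 1 zero(s) on the right.
  1101100  ->  discard [1], keep [101100], append 0
= 1011000

Answer: 1011000 (88)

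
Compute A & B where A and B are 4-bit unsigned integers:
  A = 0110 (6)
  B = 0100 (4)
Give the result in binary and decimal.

Apply & to each column (1 only where both bits are 1):
  0110
& 0100
------
  0100

Answer: 0100 (4)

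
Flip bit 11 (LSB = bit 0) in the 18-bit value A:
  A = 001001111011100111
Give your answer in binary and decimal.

Mask = 1 << 11 = 000000100000000000
Bit 11 of A is 1; XOR with the mask flips it to 0.
  001001111011100111
^ 000000100000000000
--------------------
  001001011011100111

Answer: 001001011011100111 (38631)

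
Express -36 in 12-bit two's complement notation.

1. Binary of +36:  000000100100
2. Invert bits:     111111011011
3. Add 1:           111111011100

Answer: 111111011100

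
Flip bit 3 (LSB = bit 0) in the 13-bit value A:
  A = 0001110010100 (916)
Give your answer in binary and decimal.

Mask = 1 << 3 = 0000000001000
Bit 3 of A is 0; XOR with the mask flips it to 1.
  0001110010100
^ 0000000001000
---------------
  0001110011100

Answer: 0001110011100 (924)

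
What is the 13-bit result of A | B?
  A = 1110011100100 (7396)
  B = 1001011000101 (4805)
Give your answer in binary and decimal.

Apply | to each column (1 where either bit is 1):
  1110011100100
| 1001011000101
---------------
  1111011100101

Answer: 1111011100101 (7909)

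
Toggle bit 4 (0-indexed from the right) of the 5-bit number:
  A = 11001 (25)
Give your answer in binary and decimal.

Mask = 1 << 4 = 10000
Bit 4 of A is 1; XOR with the mask flips it to 0.
  11001
^ 10000
-------
  01001

Answer: 01001 (9)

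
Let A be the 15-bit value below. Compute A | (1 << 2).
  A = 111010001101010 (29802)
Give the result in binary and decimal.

Mask = 1 << 2 = 000000000000100
Bit 2 of A is 0, so OR-ing with the mask flips it to 1.
  111010001101010
| 000000000000100
-----------------
  111010001101110

Answer: 111010001101110 (29806)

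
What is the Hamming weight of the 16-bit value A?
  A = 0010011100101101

0010011100101101
1-bits at positions (from bit 0 = LSB): 0, 2, 3, 5, 8, 9, 10, 13
Count = 8

Answer: 8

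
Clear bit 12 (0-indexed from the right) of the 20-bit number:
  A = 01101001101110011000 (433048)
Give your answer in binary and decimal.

Mask = ~(1 << 12) = 11111110111111111111
Bit 12 of A is 1, so AND-ing with the mask clears it to 0.
  01101001101110011000
& 11111110111111111111
----------------------
  01101000101110011000

Answer: 01101000101110011000 (428952)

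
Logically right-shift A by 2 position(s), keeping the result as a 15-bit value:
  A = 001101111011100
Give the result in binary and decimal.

Logical shift right by 2: drop the bottom 2 bit(s), prepend 2 zero(s) on the left.
  001101111011100  ->  keep [0011011110111], discard [00], prepend 00
= 000011011110111

Answer: 000011011110111 (1783)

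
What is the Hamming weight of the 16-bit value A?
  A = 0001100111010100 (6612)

0001100111010100
1-bits at positions (from bit 0 = LSB): 2, 4, 6, 7, 8, 11, 12
Count = 7

Answer: 7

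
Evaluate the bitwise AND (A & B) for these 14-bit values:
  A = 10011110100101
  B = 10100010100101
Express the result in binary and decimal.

Apply & to each column (1 only where both bits are 1):
  10011110100101
& 10100010100101
----------------
  10000010100101

Answer: 10000010100101 (8357)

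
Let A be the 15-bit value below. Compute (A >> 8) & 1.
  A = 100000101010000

Bit 8 is the 9th from the right.
  100000101010000
        ^
That bit is 1.

Answer: 1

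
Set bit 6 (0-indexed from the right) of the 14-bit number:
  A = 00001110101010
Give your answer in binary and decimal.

Mask = 1 << 6 = 00000001000000
Bit 6 of A is 0, so OR-ing with the mask flips it to 1.
  00001110101010
| 00000001000000
----------------
  00001111101010

Answer: 00001111101010 (1002)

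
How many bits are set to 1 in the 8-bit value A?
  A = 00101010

00101010
1-bits at positions (from bit 0 = LSB): 1, 3, 5
Count = 3

Answer: 3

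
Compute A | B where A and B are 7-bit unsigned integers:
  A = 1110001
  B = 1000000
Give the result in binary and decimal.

Apply | to each column (1 where either bit is 1):
  1110001
| 1000000
---------
  1110001

Answer: 1110001 (113)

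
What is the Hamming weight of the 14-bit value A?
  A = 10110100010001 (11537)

10110100010001
1-bits at positions (from bit 0 = LSB): 0, 4, 8, 10, 11, 13
Count = 6

Answer: 6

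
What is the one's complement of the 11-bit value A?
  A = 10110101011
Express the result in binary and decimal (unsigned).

Flip each bit (0->1, 1->0):
  10110101011
  01001010100

Answer: 01001010100 (596)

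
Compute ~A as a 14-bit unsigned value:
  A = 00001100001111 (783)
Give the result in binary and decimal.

Flip each bit (0->1, 1->0):
  00001100001111
  11110011110000

Answer: 11110011110000 (15600)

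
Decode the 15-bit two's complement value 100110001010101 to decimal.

MSB is 1, so the value is negative. Find the magnitude:
1. Invert bits:  011001110101010
2. Add 1:        011001110101011  = 13227
3. Apply sign:   -13227

Answer: -13227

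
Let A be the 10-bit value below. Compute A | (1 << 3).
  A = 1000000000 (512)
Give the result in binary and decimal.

Mask = 1 << 3 = 0000001000
Bit 3 of A is 0, so OR-ing with the mask flips it to 1.
  1000000000
| 0000001000
------------
  1000001000

Answer: 1000001000 (520)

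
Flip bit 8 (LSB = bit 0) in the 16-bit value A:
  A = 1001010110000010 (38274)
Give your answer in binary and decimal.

Mask = 1 << 8 = 0000000100000000
Bit 8 of A is 1; XOR with the mask flips it to 0.
  1001010110000010
^ 0000000100000000
------------------
  1001010010000010

Answer: 1001010010000010 (38018)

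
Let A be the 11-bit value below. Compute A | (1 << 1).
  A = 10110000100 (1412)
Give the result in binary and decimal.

Mask = 1 << 1 = 00000000010
Bit 1 of A is 0, so OR-ing with the mask flips it to 1.
  10110000100
| 00000000010
-------------
  10110000110

Answer: 10110000110 (1414)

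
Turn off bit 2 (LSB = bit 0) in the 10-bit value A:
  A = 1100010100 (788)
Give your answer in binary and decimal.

Mask = ~(1 << 2) = 1111111011
Bit 2 of A is 1, so AND-ing with the mask clears it to 0.
  1100010100
& 1111111011
------------
  1100010000

Answer: 1100010000 (784)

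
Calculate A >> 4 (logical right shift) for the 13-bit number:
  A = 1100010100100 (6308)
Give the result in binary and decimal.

Logical shift right by 4: drop the bottom 4 bit(s), prepend 4 zero(s) on the left.
  1100010100100  ->  keep [110001010], discard [0100], prepend 0000
= 0000110001010

Answer: 0000110001010 (394)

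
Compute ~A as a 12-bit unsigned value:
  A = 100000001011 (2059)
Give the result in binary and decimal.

Flip each bit (0->1, 1->0):
  100000001011
  011111110100

Answer: 011111110100 (2036)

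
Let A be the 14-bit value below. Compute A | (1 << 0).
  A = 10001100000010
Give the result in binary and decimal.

Mask = 1 << 0 = 00000000000001
Bit 0 of A is 0, so OR-ing with the mask flips it to 1.
  10001100000010
| 00000000000001
----------------
  10001100000011

Answer: 10001100000011 (8963)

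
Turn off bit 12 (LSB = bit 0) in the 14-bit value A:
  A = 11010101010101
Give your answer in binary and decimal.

Mask = ~(1 << 12) = 10111111111111
Bit 12 of A is 1, so AND-ing with the mask clears it to 0.
  11010101010101
& 10111111111111
----------------
  10010101010101

Answer: 10010101010101 (9557)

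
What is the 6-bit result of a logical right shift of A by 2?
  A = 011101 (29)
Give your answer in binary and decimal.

Logical shift right by 2: drop the bottom 2 bit(s), prepend 2 zero(s) on the left.
  011101  ->  keep [0111], discard [01], prepend 00
= 000111

Answer: 000111 (7)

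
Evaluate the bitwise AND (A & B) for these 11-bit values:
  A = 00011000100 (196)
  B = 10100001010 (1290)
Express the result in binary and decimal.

Apply & to each column (1 only where both bits are 1):
  00011000100
& 10100001010
-------------
  00000000000

Answer: 00000000000 (0)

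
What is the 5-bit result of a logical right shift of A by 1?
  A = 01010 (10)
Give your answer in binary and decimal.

Logical shift right by 1: drop the bottom 1 bit(s), prepend 1 zero(s) on the left.
  01010  ->  keep [0101], discard [0], prepend 0
= 00101

Answer: 00101 (5)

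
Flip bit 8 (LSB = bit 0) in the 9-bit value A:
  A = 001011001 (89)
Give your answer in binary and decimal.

Mask = 1 << 8 = 100000000
Bit 8 of A is 0; XOR with the mask flips it to 1.
  001011001
^ 100000000
-----------
  101011001

Answer: 101011001 (345)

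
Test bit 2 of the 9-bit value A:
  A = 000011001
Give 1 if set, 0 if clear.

Bit 2 is the 3rd from the right.
  000011001
        ^
That bit is 0.

Answer: 0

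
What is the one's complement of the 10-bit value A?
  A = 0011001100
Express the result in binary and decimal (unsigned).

Flip each bit (0->1, 1->0):
  0011001100
  1100110011

Answer: 1100110011 (819)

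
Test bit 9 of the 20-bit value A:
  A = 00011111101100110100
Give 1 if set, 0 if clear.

Bit 9 is the 10th from the right.
  00011111101100110100
            ^
That bit is 1.

Answer: 1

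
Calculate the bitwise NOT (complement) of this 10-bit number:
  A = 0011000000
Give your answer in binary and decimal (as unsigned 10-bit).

Flip each bit (0->1, 1->0):
  0011000000
  1100111111

Answer: 1100111111 (831)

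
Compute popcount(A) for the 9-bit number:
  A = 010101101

010101101
1-bits at positions (from bit 0 = LSB): 0, 2, 3, 5, 7
Count = 5

Answer: 5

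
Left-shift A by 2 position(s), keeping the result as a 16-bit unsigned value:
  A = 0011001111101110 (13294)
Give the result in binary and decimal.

Shift left by 2: drop the top 2 bit(s), append 2 zero(s) on the right.
  0011001111101110  ->  discard [00], keep [11001111101110], append 00
= 1100111110111000

Answer: 1100111110111000 (53176)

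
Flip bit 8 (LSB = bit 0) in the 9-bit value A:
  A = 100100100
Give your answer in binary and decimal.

Mask = 1 << 8 = 100000000
Bit 8 of A is 1; XOR with the mask flips it to 0.
  100100100
^ 100000000
-----------
  000100100

Answer: 000100100 (36)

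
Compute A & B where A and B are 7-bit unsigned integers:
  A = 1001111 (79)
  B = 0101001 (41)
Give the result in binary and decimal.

Apply & to each column (1 only where both bits are 1):
  1001111
& 0101001
---------
  0001001

Answer: 0001001 (9)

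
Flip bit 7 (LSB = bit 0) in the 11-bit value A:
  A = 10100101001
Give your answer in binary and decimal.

Mask = 1 << 7 = 00010000000
Bit 7 of A is 0; XOR with the mask flips it to 1.
  10100101001
^ 00010000000
-------------
  10110101001

Answer: 10110101001 (1449)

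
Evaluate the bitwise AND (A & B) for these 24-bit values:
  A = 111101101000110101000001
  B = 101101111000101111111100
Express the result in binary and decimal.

Apply & to each column (1 only where both bits are 1):
  111101101000110101000001
& 101101111000101111111100
--------------------------
  101101101000100101000000

Answer: 101101101000100101000000 (11962688)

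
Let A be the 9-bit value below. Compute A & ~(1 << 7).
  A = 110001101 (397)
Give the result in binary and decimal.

Mask = ~(1 << 7) = 101111111
Bit 7 of A is 1, so AND-ing with the mask clears it to 0.
  110001101
& 101111111
-----------
  100001101

Answer: 100001101 (269)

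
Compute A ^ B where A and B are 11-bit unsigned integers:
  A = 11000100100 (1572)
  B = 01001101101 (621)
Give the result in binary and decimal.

Apply ^ to each column (1 where bits differ):
  11000100100
^ 01001101101
-------------
  10001001001

Answer: 10001001001 (1097)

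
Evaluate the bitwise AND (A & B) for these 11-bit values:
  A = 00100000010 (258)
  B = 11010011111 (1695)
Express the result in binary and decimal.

Apply & to each column (1 only where both bits are 1):
  00100000010
& 11010011111
-------------
  00000000010

Answer: 00000000010 (2)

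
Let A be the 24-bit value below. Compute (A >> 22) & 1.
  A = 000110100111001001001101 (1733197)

Bit 22 is the 23rd from the right.
  000110100111001001001101
   ^
That bit is 0.

Answer: 0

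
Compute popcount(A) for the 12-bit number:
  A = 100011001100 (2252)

100011001100
1-bits at positions (from bit 0 = LSB): 2, 3, 6, 7, 11
Count = 5

Answer: 5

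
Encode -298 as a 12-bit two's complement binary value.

1. Binary of +298:  000100101010
2. Invert bits:     111011010101
3. Add 1:           111011010110

Answer: 111011010110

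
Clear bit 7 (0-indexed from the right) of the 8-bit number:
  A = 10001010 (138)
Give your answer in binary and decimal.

Mask = ~(1 << 7) = 01111111
Bit 7 of A is 1, so AND-ing with the mask clears it to 0.
  10001010
& 01111111
----------
  00001010

Answer: 00001010 (10)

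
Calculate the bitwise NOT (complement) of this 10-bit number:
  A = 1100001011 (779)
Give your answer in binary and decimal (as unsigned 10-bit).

Flip each bit (0->1, 1->0):
  1100001011
  0011110100

Answer: 0011110100 (244)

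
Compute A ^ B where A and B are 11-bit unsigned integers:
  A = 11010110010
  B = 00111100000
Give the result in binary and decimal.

Apply ^ to each column (1 where bits differ):
  11010110010
^ 00111100000
-------------
  11101010010

Answer: 11101010010 (1874)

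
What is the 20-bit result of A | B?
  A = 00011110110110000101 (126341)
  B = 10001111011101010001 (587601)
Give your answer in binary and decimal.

Apply | to each column (1 where either bit is 1):
  00011110110110000101
| 10001111011101010001
----------------------
  10011111111111010101

Answer: 10011111111111010101 (655317)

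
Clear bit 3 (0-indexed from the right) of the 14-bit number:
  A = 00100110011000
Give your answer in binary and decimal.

Mask = ~(1 << 3) = 11111111110111
Bit 3 of A is 1, so AND-ing with the mask clears it to 0.
  00100110011000
& 11111111110111
----------------
  00100110010000

Answer: 00100110010000 (2448)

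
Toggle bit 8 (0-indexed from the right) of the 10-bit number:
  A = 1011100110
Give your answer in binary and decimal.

Mask = 1 << 8 = 0100000000
Bit 8 of A is 0; XOR with the mask flips it to 1.
  1011100110
^ 0100000000
------------
  1111100110

Answer: 1111100110 (998)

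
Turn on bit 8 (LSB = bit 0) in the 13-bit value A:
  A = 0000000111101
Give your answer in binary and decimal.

Mask = 1 << 8 = 0000100000000
Bit 8 of A is 0, so OR-ing with the mask flips it to 1.
  0000000111101
| 0000100000000
---------------
  0000100111101

Answer: 0000100111101 (317)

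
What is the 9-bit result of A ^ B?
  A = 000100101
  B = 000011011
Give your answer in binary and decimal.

Apply ^ to each column (1 where bits differ):
  000100101
^ 000011011
-----------
  000111110

Answer: 000111110 (62)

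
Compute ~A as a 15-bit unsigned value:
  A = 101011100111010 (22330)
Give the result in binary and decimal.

Flip each bit (0->1, 1->0):
  101011100111010
  010100011000101

Answer: 010100011000101 (10437)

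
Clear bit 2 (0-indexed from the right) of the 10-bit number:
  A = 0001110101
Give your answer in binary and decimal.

Mask = ~(1 << 2) = 1111111011
Bit 2 of A is 1, so AND-ing with the mask clears it to 0.
  0001110101
& 1111111011
------------
  0001110001

Answer: 0001110001 (113)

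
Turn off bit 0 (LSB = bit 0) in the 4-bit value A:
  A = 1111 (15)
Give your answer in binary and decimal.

Mask = ~(1 << 0) = 1110
Bit 0 of A is 1, so AND-ing with the mask clears it to 0.
  1111
& 1110
------
  1110

Answer: 1110 (14)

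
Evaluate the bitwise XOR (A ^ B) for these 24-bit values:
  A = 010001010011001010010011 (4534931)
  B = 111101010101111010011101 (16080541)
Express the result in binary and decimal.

Apply ^ to each column (1 where bits differ):
  010001010011001010010011
^ 111101010101111010011101
--------------------------
  101100000110110000001110

Answer: 101100000110110000001110 (11561998)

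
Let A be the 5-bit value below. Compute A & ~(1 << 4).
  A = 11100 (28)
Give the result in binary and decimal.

Mask = ~(1 << 4) = 01111
Bit 4 of A is 1, so AND-ing with the mask clears it to 0.
  11100
& 01111
-------
  01100

Answer: 01100 (12)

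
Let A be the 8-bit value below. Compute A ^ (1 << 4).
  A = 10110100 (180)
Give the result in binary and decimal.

Mask = 1 << 4 = 00010000
Bit 4 of A is 1; XOR with the mask flips it to 0.
  10110100
^ 00010000
----------
  10100100

Answer: 10100100 (164)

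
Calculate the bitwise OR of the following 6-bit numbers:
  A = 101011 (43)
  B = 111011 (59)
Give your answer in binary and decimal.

Apply | to each column (1 where either bit is 1):
  101011
| 111011
--------
  111011

Answer: 111011 (59)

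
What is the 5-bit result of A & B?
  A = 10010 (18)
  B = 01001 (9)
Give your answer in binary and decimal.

Apply & to each column (1 only where both bits are 1):
  10010
& 01001
-------
  00000

Answer: 00000 (0)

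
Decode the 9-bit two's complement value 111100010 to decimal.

MSB is 1, so the value is negative. Find the magnitude:
1. Invert bits:  000011101
2. Add 1:        000011110  = 30
3. Apply sign:   -30

Answer: -30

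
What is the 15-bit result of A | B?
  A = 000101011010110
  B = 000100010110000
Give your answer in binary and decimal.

Apply | to each column (1 where either bit is 1):
  000101011010110
| 000100010110000
-----------------
  000101011110110

Answer: 000101011110110 (2806)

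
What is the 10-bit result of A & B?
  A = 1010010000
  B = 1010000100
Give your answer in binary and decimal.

Apply & to each column (1 only where both bits are 1):
  1010010000
& 1010000100
------------
  1010000000

Answer: 1010000000 (640)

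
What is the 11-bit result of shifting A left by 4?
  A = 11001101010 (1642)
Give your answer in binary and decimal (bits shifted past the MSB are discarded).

Shift left by 4: drop the top 4 bit(s), append 4 zero(s) on the right.
  11001101010  ->  discard [1100], keep [1101010], append 0000
= 11010100000

Answer: 11010100000 (1696)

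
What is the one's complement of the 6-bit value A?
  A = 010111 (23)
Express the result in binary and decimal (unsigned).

Flip each bit (0->1, 1->0):
  010111
  101000

Answer: 101000 (40)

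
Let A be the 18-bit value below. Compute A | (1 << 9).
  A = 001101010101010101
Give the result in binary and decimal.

Mask = 1 << 9 = 000000001000000000
Bit 9 of A is 0, so OR-ing with the mask flips it to 1.
  001101010101010101
| 000000001000000000
--------------------
  001101011101010101

Answer: 001101011101010101 (55125)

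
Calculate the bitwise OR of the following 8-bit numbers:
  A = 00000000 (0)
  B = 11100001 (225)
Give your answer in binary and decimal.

Apply | to each column (1 where either bit is 1):
  00000000
| 11100001
----------
  11100001

Answer: 11100001 (225)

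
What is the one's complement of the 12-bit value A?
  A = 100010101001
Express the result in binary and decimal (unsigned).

Flip each bit (0->1, 1->0):
  100010101001
  011101010110

Answer: 011101010110 (1878)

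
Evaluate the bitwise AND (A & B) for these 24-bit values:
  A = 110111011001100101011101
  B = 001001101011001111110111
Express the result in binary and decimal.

Apply & to each column (1 only where both bits are 1):
  110111011001100101011101
& 001001101011001111110111
--------------------------
  000001001001000101010101

Answer: 000001001001000101010101 (299349)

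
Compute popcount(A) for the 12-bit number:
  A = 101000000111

101000000111
1-bits at positions (from bit 0 = LSB): 0, 1, 2, 9, 11
Count = 5

Answer: 5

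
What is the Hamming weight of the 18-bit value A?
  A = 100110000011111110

100110000011111110
1-bits at positions (from bit 0 = LSB): 1, 2, 3, 4, 5, 6, 7, 13, 14, 17
Count = 10

Answer: 10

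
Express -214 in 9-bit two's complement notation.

1. Binary of +214:  011010110
2. Invert bits:     100101001
3. Add 1:           100101010

Answer: 100101010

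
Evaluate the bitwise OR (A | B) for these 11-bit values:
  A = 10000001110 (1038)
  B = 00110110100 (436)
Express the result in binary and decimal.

Apply | to each column (1 where either bit is 1):
  10000001110
| 00110110100
-------------
  10110111110

Answer: 10110111110 (1470)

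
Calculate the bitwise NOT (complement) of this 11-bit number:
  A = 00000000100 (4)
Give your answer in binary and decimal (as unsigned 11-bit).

Flip each bit (0->1, 1->0):
  00000000100
  11111111011

Answer: 11111111011 (2043)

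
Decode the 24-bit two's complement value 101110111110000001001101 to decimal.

MSB is 1, so the value is negative. Find the magnitude:
1. Invert bits:  010001000001111110110010
2. Add 1:        010001000001111110110011  = 4464563
3. Apply sign:   -4464563

Answer: -4464563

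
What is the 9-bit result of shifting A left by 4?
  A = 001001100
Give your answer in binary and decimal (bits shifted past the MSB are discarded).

Shift left by 4: drop the top 4 bit(s), append 4 zero(s) on the right.
  001001100  ->  discard [0010], keep [01100], append 0000
= 011000000

Answer: 011000000 (192)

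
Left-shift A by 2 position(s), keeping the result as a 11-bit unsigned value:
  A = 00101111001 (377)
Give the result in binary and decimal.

Shift left by 2: drop the top 2 bit(s), append 2 zero(s) on the right.
  00101111001  ->  discard [00], keep [101111001], append 00
= 10111100100

Answer: 10111100100 (1508)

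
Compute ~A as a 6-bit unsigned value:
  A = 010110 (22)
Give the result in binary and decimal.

Flip each bit (0->1, 1->0):
  010110
  101001

Answer: 101001 (41)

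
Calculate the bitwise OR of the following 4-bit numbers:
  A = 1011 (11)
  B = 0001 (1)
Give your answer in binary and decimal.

Apply | to each column (1 where either bit is 1):
  1011
| 0001
------
  1011

Answer: 1011 (11)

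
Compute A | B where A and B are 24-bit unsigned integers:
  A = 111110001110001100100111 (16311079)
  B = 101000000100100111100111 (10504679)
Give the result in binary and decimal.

Apply | to each column (1 where either bit is 1):
  111110001110001100100111
| 101000000100100111100111
--------------------------
  111110001110101111100111

Answer: 111110001110101111100111 (16313319)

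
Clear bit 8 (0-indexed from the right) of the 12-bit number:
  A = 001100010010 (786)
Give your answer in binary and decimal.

Mask = ~(1 << 8) = 111011111111
Bit 8 of A is 1, so AND-ing with the mask clears it to 0.
  001100010010
& 111011111111
--------------
  001000010010

Answer: 001000010010 (530)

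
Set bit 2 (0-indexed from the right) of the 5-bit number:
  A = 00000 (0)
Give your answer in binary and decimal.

Mask = 1 << 2 = 00100
Bit 2 of A is 0, so OR-ing with the mask flips it to 1.
  00000
| 00100
-------
  00100

Answer: 00100 (4)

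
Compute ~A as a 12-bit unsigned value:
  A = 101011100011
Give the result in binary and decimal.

Flip each bit (0->1, 1->0):
  101011100011
  010100011100

Answer: 010100011100 (1308)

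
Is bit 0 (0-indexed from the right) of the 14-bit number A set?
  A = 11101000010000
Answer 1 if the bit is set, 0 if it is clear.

Bit 0 is the 1st from the right.
  11101000010000
               ^
That bit is 0.

Answer: 0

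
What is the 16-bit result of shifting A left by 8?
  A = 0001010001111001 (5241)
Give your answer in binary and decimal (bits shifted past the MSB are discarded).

Shift left by 8: drop the top 8 bit(s), append 8 zero(s) on the right.
  0001010001111001  ->  discard [00010100], keep [01111001], append 00000000
= 0111100100000000

Answer: 0111100100000000 (30976)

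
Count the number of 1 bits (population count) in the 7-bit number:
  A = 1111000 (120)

1111000
1-bits at positions (from bit 0 = LSB): 3, 4, 5, 6
Count = 4

Answer: 4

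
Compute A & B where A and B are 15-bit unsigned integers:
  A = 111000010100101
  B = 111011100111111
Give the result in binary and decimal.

Apply & to each column (1 only where both bits are 1):
  111000010100101
& 111011100111111
-----------------
  111000000100101

Answer: 111000000100101 (28709)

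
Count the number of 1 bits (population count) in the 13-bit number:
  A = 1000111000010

1000111000010
1-bits at positions (from bit 0 = LSB): 1, 6, 7, 8, 12
Count = 5

Answer: 5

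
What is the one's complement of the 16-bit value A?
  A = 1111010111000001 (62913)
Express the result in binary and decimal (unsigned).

Flip each bit (0->1, 1->0):
  1111010111000001
  0000101000111110

Answer: 0000101000111110 (2622)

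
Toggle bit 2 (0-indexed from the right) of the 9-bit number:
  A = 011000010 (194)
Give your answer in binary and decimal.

Mask = 1 << 2 = 000000100
Bit 2 of A is 0; XOR with the mask flips it to 1.
  011000010
^ 000000100
-----------
  011000110

Answer: 011000110 (198)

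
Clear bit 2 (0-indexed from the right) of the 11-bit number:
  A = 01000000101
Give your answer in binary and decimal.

Mask = ~(1 << 2) = 11111111011
Bit 2 of A is 1, so AND-ing with the mask clears it to 0.
  01000000101
& 11111111011
-------------
  01000000001

Answer: 01000000001 (513)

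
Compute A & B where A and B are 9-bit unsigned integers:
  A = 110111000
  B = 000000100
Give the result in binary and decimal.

Apply & to each column (1 only where both bits are 1):
  110111000
& 000000100
-----------
  000000000

Answer: 000000000 (0)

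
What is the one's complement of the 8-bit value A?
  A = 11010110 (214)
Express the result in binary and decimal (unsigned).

Flip each bit (0->1, 1->0):
  11010110
  00101001

Answer: 00101001 (41)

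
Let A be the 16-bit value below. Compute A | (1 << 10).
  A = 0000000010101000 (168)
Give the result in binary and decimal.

Mask = 1 << 10 = 0000010000000000
Bit 10 of A is 0, so OR-ing with the mask flips it to 1.
  0000000010101000
| 0000010000000000
------------------
  0000010010101000

Answer: 0000010010101000 (1192)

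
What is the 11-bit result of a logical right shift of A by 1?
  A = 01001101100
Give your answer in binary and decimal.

Logical shift right by 1: drop the bottom 1 bit(s), prepend 1 zero(s) on the left.
  01001101100  ->  keep [0100110110], discard [0], prepend 0
= 00100110110

Answer: 00100110110 (310)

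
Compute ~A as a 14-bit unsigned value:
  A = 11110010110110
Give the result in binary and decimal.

Flip each bit (0->1, 1->0):
  11110010110110
  00001101001001

Answer: 00001101001001 (841)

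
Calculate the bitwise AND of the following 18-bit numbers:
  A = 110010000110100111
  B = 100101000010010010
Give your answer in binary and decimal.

Apply & to each column (1 only where both bits are 1):
  110010000110100111
& 100101000010010010
--------------------
  100000000010000010

Answer: 100000000010000010 (131202)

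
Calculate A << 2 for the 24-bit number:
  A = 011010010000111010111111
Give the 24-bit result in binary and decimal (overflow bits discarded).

Shift left by 2: drop the top 2 bit(s), append 2 zero(s) on the right.
  011010010000111010111111  ->  discard [01], keep [1010010000111010111111], append 00
= 101001000011101011111100

Answer: 101001000011101011111100 (10763004)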